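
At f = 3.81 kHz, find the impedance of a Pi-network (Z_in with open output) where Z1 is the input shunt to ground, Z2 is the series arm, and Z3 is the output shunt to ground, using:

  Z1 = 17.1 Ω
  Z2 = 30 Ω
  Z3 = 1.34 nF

Step 1 — Angular frequency: ω = 2π·f = 2π·3810 = 2.394e+04 rad/s.
Step 2 — Component impedances:
  Z1: Z = R = 17.1 Ω
  Z2: Z = R = 30 Ω
  Z3: Z = 1/(jωC) = -j/(ω·C) = 0 - j3.117e+04 Ω
Step 3 — With open output, the series arm Z2 and the output shunt Z3 appear in series to ground: Z2 + Z3 = 30 - j3.117e+04 Ω.
Step 4 — Parallel with input shunt Z1: Z_in = Z1 || (Z2 + Z3) = 17.1 - j0.00938 Ω = 17.1∠-0.0° Ω.

Z = 17.1 - j0.00938 Ω = 17.1∠-0.0° Ω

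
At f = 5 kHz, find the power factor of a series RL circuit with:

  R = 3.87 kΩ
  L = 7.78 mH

Step 1 — Angular frequency: ω = 2π·f = 2π·5000 = 3.142e+04 rad/s.
Step 2 — Component impedances:
  R: Z = R = 3870 Ω
  L: Z = jωL = j·3.142e+04·0.00778 = 0 + j244.4 Ω
Step 3 — Series combination: Z_total = R + L = 3870 + j244.4 Ω = 3878∠3.6° Ω.
Step 4 — Power factor: PF = cos(φ) = Re(Z)/|Z| = 3870/3877.7 = 0.998.
Step 5 — Type: Im(Z) = 244.4 ⇒ lagging (phase φ = 3.6°).

PF = 0.998 (lagging, φ = 3.6°)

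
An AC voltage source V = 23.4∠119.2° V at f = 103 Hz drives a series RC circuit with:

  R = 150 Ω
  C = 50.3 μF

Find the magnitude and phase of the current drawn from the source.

Step 1 — Angular frequency: ω = 2π·f = 2π·103 = 647.2 rad/s.
Step 2 — Component impedances:
  R: Z = R = 150 Ω
  C: Z = 1/(jωC) = -j/(ω·C) = 0 - j30.72 Ω
Step 3 — Series combination: Z_total = R + C = 150 - j30.72 Ω = 153.1∠-11.6° Ω.
Step 4 — Source phasor: V = 23.4∠119.2° V = -11.42 + j20.43 V.
Step 5 — Ohm's law: I = V / Z_total = (-11.42 + j20.43) / (150 - j30.72) = -0.09981 + j0.1157 A.
Step 6 — Convert to polar: |I| = 0.1528 A, ∠I = 130.8°.

I = 0.1528∠130.8° A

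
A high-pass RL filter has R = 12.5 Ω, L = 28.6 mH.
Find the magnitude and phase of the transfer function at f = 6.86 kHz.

Step 1 — Angular frequency: ω = 2π·6860 = 4.31e+04 rad/s.
Step 2 — Transfer function: H(jω) = jωL/(R + jωL).
Step 3 — Numerator jωL = j·1233; denominator R + jωL = 12.5 + j1233.
Step 4 — H = 0.9999 + j0.01014.
Step 5 — Magnitude: |H| = 0.9999 (-0.0 dB); phase: φ = 0.6°.

|H| = 0.9999 (-0.0 dB), φ = 0.6°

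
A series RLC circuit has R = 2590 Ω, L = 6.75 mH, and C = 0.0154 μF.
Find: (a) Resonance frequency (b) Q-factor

Step 1 — Resonance condition Im(Z)=0 gives ω₀ = 1/√(LC).
Step 2 — ω₀ = 1/√(0.00675·1.54e-08) = 9.808e+04 rad/s.
Step 3 — f₀ = ω₀/(2π) = 1.561e+04 Hz.
Step 4 — Series Q: Q = ω₀L/R = 9.808e+04·0.00675/2590 = 0.2556.

(a) f₀ = 1.561e+04 Hz  (b) Q = 0.2556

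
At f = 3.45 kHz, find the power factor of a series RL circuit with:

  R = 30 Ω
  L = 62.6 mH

Step 1 — Angular frequency: ω = 2π·f = 2π·3450 = 2.168e+04 rad/s.
Step 2 — Component impedances:
  R: Z = R = 30 Ω
  L: Z = jωL = j·2.168e+04·0.0626 = 0 + j1357 Ω
Step 3 — Series combination: Z_total = R + L = 30 + j1357 Ω = 1357∠88.7° Ω.
Step 4 — Power factor: PF = cos(φ) = Re(Z)/|Z| = 30/1357.3 = 0.0221.
Step 5 — Type: Im(Z) = 1357 ⇒ lagging (phase φ = 88.7°).

PF = 0.0221 (lagging, φ = 88.7°)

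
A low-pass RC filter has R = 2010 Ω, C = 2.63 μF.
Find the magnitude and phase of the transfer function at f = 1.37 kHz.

Step 1 — Angular frequency: ω = 2π·1370 = 8608 rad/s.
Step 2 — Transfer function: H(jω) = 1/(1 + jωRC).
Step 3 — Denominator: 1 + jωRC = 1 + j·8608·2010·2.63e-06 = 1 + j45.5.
Step 4 — H = 0.0004827 - j0.02197.
Step 5 — Magnitude: |H| = 0.02197 (-33.2 dB); phase: φ = -88.7°.

|H| = 0.02197 (-33.2 dB), φ = -88.7°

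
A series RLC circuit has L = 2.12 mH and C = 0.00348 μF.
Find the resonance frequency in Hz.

Step 1 — Resonance condition Im(Z)=0 gives ω₀ = 1/√(LC).
Step 2 — ω₀ = 1/√(0.00212·3.48e-09) = 3.682e+05 rad/s.
Step 3 — f₀ = ω₀/(2π) = 5.86e+04 Hz.

f₀ = 5.86e+04 Hz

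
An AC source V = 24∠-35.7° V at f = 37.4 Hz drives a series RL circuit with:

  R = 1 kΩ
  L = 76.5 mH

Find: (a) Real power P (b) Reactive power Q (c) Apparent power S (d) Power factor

Step 1 — Angular frequency: ω = 2π·f = 2π·37.4 = 235 rad/s.
Step 2 — Component impedances:
  R: Z = R = 1000 Ω
  L: Z = jωL = j·235·0.0765 = 0 + j17.98 Ω
Step 3 — Series combination: Z_total = R + L = 1000 + j17.98 Ω = 1000∠1.0° Ω.
Step 4 — Source phasor: V = 24∠-35.7° V = 19.49 - j14 V.
Step 5 — Current: I = V / Z = 0.01923 - j0.01435 A = 0.024∠-36.7° A.
Step 6 — Complex power: S = V·I* = 0.5758 + j0.01035 VA.
Step 7 — Real power: P = Re(S) = 0.5758 W.
Step 8 — Reactive power: Q = Im(S) = 0.01035 VAR.
Step 9 — Apparent power: |S| = 0.5759 VA.
Step 10 — Power factor: PF = P/|S| = 0.9998 (lagging).

(a) P = 0.5758 W  (b) Q = 0.01035 VAR  (c) S = 0.5759 VA  (d) PF = 0.9998 (lagging)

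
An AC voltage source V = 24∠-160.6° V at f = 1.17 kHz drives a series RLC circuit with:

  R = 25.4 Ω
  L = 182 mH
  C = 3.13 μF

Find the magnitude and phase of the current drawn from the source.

Step 1 — Angular frequency: ω = 2π·f = 2π·1170 = 7351 rad/s.
Step 2 — Component impedances:
  R: Z = R = 25.4 Ω
  L: Z = jωL = j·7351·0.182 = 0 + j1338 Ω
  C: Z = 1/(jωC) = -j/(ω·C) = 0 - j43.46 Ω
Step 3 — Series combination: Z_total = R + L + C = 25.4 + j1294 Ω = 1295∠88.9° Ω.
Step 4 — Source phasor: V = 24∠-160.6° V = -22.64 - j7.972 V.
Step 5 — Ohm's law: I = V / Z_total = (-22.64 - j7.972) / (25.4 + j1294) = -0.006499 + j0.01736 A.
Step 6 — Convert to polar: |I| = 0.01854 A, ∠I = 110.5°.

I = 0.01854∠110.5° A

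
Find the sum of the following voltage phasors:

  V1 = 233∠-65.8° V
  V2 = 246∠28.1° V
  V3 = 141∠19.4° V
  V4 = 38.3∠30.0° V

Step 1 — Convert each phasor to rectangular form:
  V1 = 233·(cos(-65.8°) + j·sin(-65.8°)) = 95.51 - j212.5 V
  V2 = 246·(cos(28.1°) + j·sin(28.1°)) = 217 + j115.9 V
  V3 = 141·(cos(19.4°) + j·sin(19.4°)) = 133 + j46.83 V
  V4 = 38.3·(cos(30.0°) + j·sin(30.0°)) = 33.17 + j19.15 V
Step 2 — Sum components: V_total = 478.7 - j30.67 V.
Step 3 — Convert to polar: |V_total| = 479.7 V, ∠V_total = -3.7°.

V_total = 479.7∠-3.7° V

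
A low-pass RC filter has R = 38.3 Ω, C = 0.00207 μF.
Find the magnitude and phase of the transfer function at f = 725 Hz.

Step 1 — Angular frequency: ω = 2π·725 = 4555 rad/s.
Step 2 — Transfer function: H(jω) = 1/(1 + jωRC).
Step 3 — Denominator: 1 + jωRC = 1 + j·4555·38.3·2.07e-09 = 1 + j0.0003611.
Step 4 — H = 1 - j0.0003611.
Step 5 — Magnitude: |H| = 1 (-0.0 dB); phase: φ = -0.0°.

|H| = 1 (-0.0 dB), φ = -0.0°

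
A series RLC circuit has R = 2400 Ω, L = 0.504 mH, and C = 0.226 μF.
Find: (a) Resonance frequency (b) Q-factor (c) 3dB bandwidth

Step 1 — Resonance: ω₀ = 1/√(LC) = 1/√(0.000504·2.26e-07) = 9.37e+04 rad/s.
Step 2 — f₀ = ω₀/(2π) = 1.491e+04 Hz.
Step 3 — Series Q: Q = ω₀L/R = 9.37e+04·0.000504/2400 = 0.01968.
Step 4 — Bandwidth: Δω = ω₀/Q = 4.762e+06 rad/s; BW = Δω/(2π) = 7.579e+05 Hz.

(a) f₀ = 1.491e+04 Hz  (b) Q = 0.01968  (c) BW = 7.579e+05 Hz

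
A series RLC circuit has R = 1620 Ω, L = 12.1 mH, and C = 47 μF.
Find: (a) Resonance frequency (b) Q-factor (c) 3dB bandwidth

Step 1 — Resonance: ω₀ = 1/√(LC) = 1/√(0.0121·4.7e-05) = 1326 rad/s.
Step 2 — f₀ = ω₀/(2π) = 211 Hz.
Step 3 — Series Q: Q = ω₀L/R = 1326·0.0121/1620 = 0.009904.
Step 4 — Bandwidth: Δω = ω₀/Q = 1.339e+05 rad/s; BW = Δω/(2π) = 2.131e+04 Hz.

(a) f₀ = 211 Hz  (b) Q = 0.009904  (c) BW = 2.131e+04 Hz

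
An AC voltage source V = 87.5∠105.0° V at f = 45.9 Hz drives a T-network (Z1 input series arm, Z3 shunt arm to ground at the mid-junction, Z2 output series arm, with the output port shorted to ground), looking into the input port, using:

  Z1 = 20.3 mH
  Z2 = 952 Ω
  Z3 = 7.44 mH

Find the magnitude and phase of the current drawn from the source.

Step 1 — Angular frequency: ω = 2π·f = 2π·45.9 = 288.4 rad/s.
Step 2 — Component impedances:
  Z1: Z = jωL = j·288.4·0.0203 = 0 + j5.854 Ω
  Z2: Z = R = 952 Ω
  Z3: Z = jωL = j·288.4·0.00744 = 0 + j2.146 Ω
Step 3 — With the output port shorted to ground, the output series arm Z2 runs from the junction to ground; the shunt arm Z3 also runs from the junction to ground. They appear in parallel: Z3 || Z2 = 0.004836 + j2.146 Ω.
Step 4 — Series with input arm Z1: Z_in = Z1 + (Z3 || Z2) = 0.004836 + j8 Ω = 8∠90.0° Ω.
Step 5 — Source phasor: V = 87.5∠105.0° V = -22.65 + j84.52 V.
Step 6 — Ohm's law: I = V / Z_total = (-22.65 + j84.52) / (0.004836 + j8) = 10.56 + j2.837 A.
Step 7 — Convert to polar: |I| = 10.94 A, ∠I = 15.0°.

I = 10.94∠15.0° A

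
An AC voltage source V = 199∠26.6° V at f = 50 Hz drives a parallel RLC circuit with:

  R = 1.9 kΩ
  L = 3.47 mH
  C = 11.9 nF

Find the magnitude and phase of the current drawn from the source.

Step 1 — Angular frequency: ω = 2π·f = 2π·50 = 314.2 rad/s.
Step 2 — Component impedances:
  R: Z = R = 1900 Ω
  L: Z = jωL = j·314.2·0.00347 = 0 + j1.09 Ω
  C: Z = 1/(jωC) = -j/(ω·C) = 0 - j2.675e+05 Ω
Step 3 — Parallel combination: 1/Z_total = 1/R + 1/L + 1/C; Z_total = 0.0006255 + j1.09 Ω = 1.09∠90.0° Ω.
Step 4 — Source phasor: V = 199∠26.6° V = 177.9 + j89.1 V.
Step 5 — Ohm's law: I = V / Z_total = (177.9 + j89.1) / (0.0006255 + j1.09) = 81.83 - j163.2 A.
Step 6 — Convert to polar: |I| = 182.5 A, ∠I = -63.4°.

I = 182.5∠-63.4° A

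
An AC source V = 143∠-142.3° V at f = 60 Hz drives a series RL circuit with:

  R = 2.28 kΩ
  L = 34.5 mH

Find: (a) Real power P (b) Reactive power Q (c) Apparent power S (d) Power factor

Step 1 — Angular frequency: ω = 2π·f = 2π·60 = 377 rad/s.
Step 2 — Component impedances:
  R: Z = R = 2280 Ω
  L: Z = jωL = j·377·0.0345 = 0 + j13.01 Ω
Step 3 — Series combination: Z_total = R + L = 2280 + j13.01 Ω = 2280∠0.3° Ω.
Step 4 — Source phasor: V = 143∠-142.3° V = -113.1 - j87.45 V.
Step 5 — Current: I = V / Z = -0.04984 - j0.03807 A = 0.06272∠-142.6° A.
Step 6 — Complex power: S = V·I* = 8.969 + j0.05116 VA.
Step 7 — Real power: P = Re(S) = 8.969 W.
Step 8 — Reactive power: Q = Im(S) = 0.05116 VAR.
Step 9 — Apparent power: |S| = 8.969 VA.
Step 10 — Power factor: PF = P/|S| = 1 (lagging).

(a) P = 8.969 W  (b) Q = 0.05116 VAR  (c) S = 8.969 VA  (d) PF = 1 (lagging)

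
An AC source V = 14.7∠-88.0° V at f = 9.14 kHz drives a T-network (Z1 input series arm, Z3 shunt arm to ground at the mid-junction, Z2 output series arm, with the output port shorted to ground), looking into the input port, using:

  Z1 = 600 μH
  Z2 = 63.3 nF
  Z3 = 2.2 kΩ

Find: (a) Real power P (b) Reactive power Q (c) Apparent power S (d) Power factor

Step 1 — Angular frequency: ω = 2π·f = 2π·9140 = 5.743e+04 rad/s.
Step 2 — Component impedances:
  Z1: Z = jωL = j·5.743e+04·0.0006 = 0 + j34.46 Ω
  Z2: Z = 1/(jωC) = -j/(ω·C) = 0 - j275.1 Ω
  Z3: Z = R = 2200 Ω
Step 3 — With the output port shorted to ground, the output series arm Z2 runs from the junction to ground; the shunt arm Z3 also runs from the junction to ground. They appear in parallel: Z3 || Z2 = 33.87 - j270.9 Ω.
Step 4 — Series with input arm Z1: Z_in = Z1 + (Z3 || Z2) = 33.87 - j236.4 Ω = 238.8∠-81.8° Ω.
Step 5 — Source phasor: V = 14.7∠-88.0° V = 0.513 - j14.69 V.
Step 6 — Current: I = V / Z = 0.0612 - j0.006598 A = 0.06156∠-6.2° A.
Step 7 — Complex power: S = V·I* = 0.1283 - j0.8957 VA.
Step 8 — Real power: P = Re(S) = 0.1283 W.
Step 9 — Reactive power: Q = Im(S) = -0.8957 VAR.
Step 10 — Apparent power: |S| = 0.9049 VA.
Step 11 — Power factor: PF = P/|S| = 0.1418 (leading).

(a) P = 0.1283 W  (b) Q = -0.8957 VAR  (c) S = 0.9049 VA  (d) PF = 0.1418 (leading)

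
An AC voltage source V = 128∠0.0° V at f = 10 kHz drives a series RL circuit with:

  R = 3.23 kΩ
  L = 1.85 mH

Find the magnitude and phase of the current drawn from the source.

Step 1 — Angular frequency: ω = 2π·f = 2π·1e+04 = 6.283e+04 rad/s.
Step 2 — Component impedances:
  R: Z = R = 3230 Ω
  L: Z = jωL = j·6.283e+04·0.00185 = 0 + j116.2 Ω
Step 3 — Series combination: Z_total = R + L = 3230 + j116.2 Ω = 3232∠2.1° Ω.
Step 4 — Source phasor: V = 128∠0.0° V = 128 V.
Step 5 — Ohm's law: I = V / Z_total = (128) / (3230 + j116.2) = 0.03958 - j0.001424 A.
Step 6 — Convert to polar: |I| = 0.0396 A, ∠I = -2.1°.

I = 0.0396∠-2.1° A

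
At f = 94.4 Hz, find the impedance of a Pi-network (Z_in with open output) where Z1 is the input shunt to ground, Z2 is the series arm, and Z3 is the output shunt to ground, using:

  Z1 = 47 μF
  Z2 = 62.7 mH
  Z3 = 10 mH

Step 1 — Angular frequency: ω = 2π·f = 2π·94.4 = 593.1 rad/s.
Step 2 — Component impedances:
  Z1: Z = 1/(jωC) = -j/(ω·C) = 0 - j35.87 Ω
  Z2: Z = jωL = j·593.1·0.0627 = 0 + j37.19 Ω
  Z3: Z = jωL = j·593.1·0.01 = 0 + j5.931 Ω
Step 3 — With open output, the series arm Z2 and the output shunt Z3 appear in series to ground: Z2 + Z3 = 0 + j43.12 Ω.
Step 4 — Parallel with input shunt Z1: Z_in = Z1 || (Z2 + Z3) = 0 - j213.4 Ω = 213.4∠-90.0° Ω.

Z = 0 - j213.4 Ω = 213.4∠-90.0° Ω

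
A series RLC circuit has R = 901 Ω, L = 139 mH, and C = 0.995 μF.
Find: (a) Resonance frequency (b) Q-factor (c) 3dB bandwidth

Step 1 — Resonance condition Im(Z)=0 gives ω₀ = 1/√(LC).
Step 2 — ω₀ = 1/√(0.139·9.95e-07) = 2689 rad/s.
Step 3 — f₀ = ω₀/(2π) = 428 Hz.
Step 4 — Series Q: Q = ω₀L/R = 2689·0.139/901 = 0.4148.
Step 5 — 3dB bandwidth: Δω = ω₀/Q = 6482 rad/s; BW = Δω/(2π) = 1032 Hz.

(a) f₀ = 428 Hz  (b) Q = 0.4148  (c) BW = 1032 Hz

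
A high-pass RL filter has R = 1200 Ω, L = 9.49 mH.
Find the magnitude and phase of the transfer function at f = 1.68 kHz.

Step 1 — Angular frequency: ω = 2π·1680 = 1.056e+04 rad/s.
Step 2 — Transfer function: H(jω) = jωL/(R + jωL).
Step 3 — Numerator jωL = j·100.2; denominator R + jωL = 1200 + j100.2.
Step 4 — H = 0.00692 + j0.0829.
Step 5 — Magnitude: |H| = 0.08319 (-21.6 dB); phase: φ = 85.2°.

|H| = 0.08319 (-21.6 dB), φ = 85.2°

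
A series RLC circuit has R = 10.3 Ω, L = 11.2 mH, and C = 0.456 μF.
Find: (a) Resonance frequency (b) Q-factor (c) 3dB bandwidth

Step 1 — Resonance: ω₀ = 1/√(LC) = 1/√(0.0112·4.56e-07) = 1.399e+04 rad/s.
Step 2 — f₀ = ω₀/(2π) = 2227 Hz.
Step 3 — Series Q: Q = ω₀L/R = 1.399e+04·0.0112/10.3 = 15.22.
Step 4 — Bandwidth: Δω = ω₀/Q = 919.6 rad/s; BW = Δω/(2π) = 146.4 Hz.

(a) f₀ = 2227 Hz  (b) Q = 15.22  (c) BW = 146.4 Hz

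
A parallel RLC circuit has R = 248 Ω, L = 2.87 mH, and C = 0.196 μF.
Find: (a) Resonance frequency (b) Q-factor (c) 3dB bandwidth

Step 1 — Resonance: ω₀ = 1/√(LC) = 1/√(0.00287·1.96e-07) = 4.216e+04 rad/s.
Step 2 — f₀ = ω₀/(2π) = 6710 Hz.
Step 3 — Parallel Q: Q = R/(ω₀L) = 248/(4.216e+04·0.00287) = 2.049.
Step 4 — Bandwidth: Δω = ω₀/Q = 2.057e+04 rad/s; BW = Δω/(2π) = 3274 Hz.

(a) f₀ = 6710 Hz  (b) Q = 2.049  (c) BW = 3274 Hz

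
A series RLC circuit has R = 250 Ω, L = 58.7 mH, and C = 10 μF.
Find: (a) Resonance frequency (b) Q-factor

Step 1 — Resonance condition Im(Z)=0 gives ω₀ = 1/√(LC).
Step 2 — ω₀ = 1/√(0.0587·1e-05) = 1305 rad/s.
Step 3 — f₀ = ω₀/(2π) = 207.7 Hz.
Step 4 — Series Q: Q = ω₀L/R = 1305·0.0587/250 = 0.3065.

(a) f₀ = 207.7 Hz  (b) Q = 0.3065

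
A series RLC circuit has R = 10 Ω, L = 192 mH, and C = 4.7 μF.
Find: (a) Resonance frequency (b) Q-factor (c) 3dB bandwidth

Step 1 — Resonance condition Im(Z)=0 gives ω₀ = 1/√(LC).
Step 2 — ω₀ = 1/√(0.192·4.7e-06) = 1053 rad/s.
Step 3 — f₀ = ω₀/(2π) = 167.5 Hz.
Step 4 — Series Q: Q = ω₀L/R = 1053·0.192/10 = 20.21.
Step 5 — 3dB bandwidth: Δω = ω₀/Q = 52.08 rad/s; BW = Δω/(2π) = 8.289 Hz.

(a) f₀ = 167.5 Hz  (b) Q = 20.21  (c) BW = 8.289 Hz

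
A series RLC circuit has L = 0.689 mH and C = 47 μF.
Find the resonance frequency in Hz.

Step 1 — Resonance condition Im(Z)=0 gives ω₀ = 1/√(LC).
Step 2 — ω₀ = 1/√(0.000689·4.7e-05) = 5557 rad/s.
Step 3 — f₀ = ω₀/(2π) = 884.4 Hz.

f₀ = 884.4 Hz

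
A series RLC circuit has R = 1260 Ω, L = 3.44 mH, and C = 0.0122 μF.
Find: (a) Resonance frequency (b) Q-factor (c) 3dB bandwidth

Step 1 — Resonance: ω₀ = 1/√(LC) = 1/√(0.00344·1.22e-08) = 1.544e+05 rad/s.
Step 2 — f₀ = ω₀/(2π) = 2.457e+04 Hz.
Step 3 — Series Q: Q = ω₀L/R = 1.544e+05·0.00344/1260 = 0.4214.
Step 4 — Bandwidth: Δω = ω₀/Q = 3.663e+05 rad/s; BW = Δω/(2π) = 5.83e+04 Hz.

(a) f₀ = 2.457e+04 Hz  (b) Q = 0.4214  (c) BW = 5.83e+04 Hz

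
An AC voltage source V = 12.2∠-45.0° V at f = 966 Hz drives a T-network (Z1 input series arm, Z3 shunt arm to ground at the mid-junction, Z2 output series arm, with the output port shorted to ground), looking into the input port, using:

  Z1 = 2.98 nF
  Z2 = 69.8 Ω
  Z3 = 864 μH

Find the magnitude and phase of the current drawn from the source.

Step 1 — Angular frequency: ω = 2π·f = 2π·966 = 6070 rad/s.
Step 2 — Component impedances:
  Z1: Z = 1/(jωC) = -j/(ω·C) = 0 - j5.529e+04 Ω
  Z2: Z = R = 69.8 Ω
  Z3: Z = jωL = j·6070·0.000864 = 0 + j5.244 Ω
Step 3 — With the output port shorted to ground, the output series arm Z2 runs from the junction to ground; the shunt arm Z3 also runs from the junction to ground. They appear in parallel: Z3 || Z2 = 0.3918 + j5.215 Ω.
Step 4 — Series with input arm Z1: Z_in = Z1 + (Z3 || Z2) = 0.3918 - j5.528e+04 Ω = 5.528e+04∠-90.0° Ω.
Step 5 — Source phasor: V = 12.2∠-45.0° V = 8.627 - j8.627 V.
Step 6 — Ohm's law: I = V / Z_total = (8.627 - j8.627) / (0.3918 - j5.528e+04) = 0.000156 + j0.000156 A.
Step 7 — Convert to polar: |I| = 0.0002207 A, ∠I = 45.0°.

I = 0.0002207∠45.0° A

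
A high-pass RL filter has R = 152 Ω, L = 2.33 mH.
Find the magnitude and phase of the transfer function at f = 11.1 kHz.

Step 1 — Angular frequency: ω = 2π·1.11e+04 = 6.974e+04 rad/s.
Step 2 — Transfer function: H(jω) = jωL/(R + jωL).
Step 3 — Numerator jωL = j·162.5; denominator R + jωL = 152 + j162.5.
Step 4 — H = 0.5334 + j0.4989.
Step 5 — Magnitude: |H| = 0.7303 (-2.7 dB); phase: φ = 43.1°.

|H| = 0.7303 (-2.7 dB), φ = 43.1°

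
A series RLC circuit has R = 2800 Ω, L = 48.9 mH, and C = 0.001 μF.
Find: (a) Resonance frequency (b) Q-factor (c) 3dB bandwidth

Step 1 — Resonance: ω₀ = 1/√(LC) = 1/√(0.0489·1e-09) = 1.43e+05 rad/s.
Step 2 — f₀ = ω₀/(2π) = 2.276e+04 Hz.
Step 3 — Series Q: Q = ω₀L/R = 1.43e+05·0.0489/2800 = 2.497.
Step 4 — Bandwidth: Δω = ω₀/Q = 5.726e+04 rad/s; BW = Δω/(2π) = 9113 Hz.

(a) f₀ = 2.276e+04 Hz  (b) Q = 2.497  (c) BW = 9113 Hz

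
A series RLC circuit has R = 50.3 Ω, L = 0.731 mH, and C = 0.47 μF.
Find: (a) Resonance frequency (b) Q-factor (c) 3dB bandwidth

Step 1 — Resonance: ω₀ = 1/√(LC) = 1/√(0.000731·4.7e-07) = 5.395e+04 rad/s.
Step 2 — f₀ = ω₀/(2π) = 8586 Hz.
Step 3 — Series Q: Q = ω₀L/R = 5.395e+04·0.000731/50.3 = 0.784.
Step 4 — Bandwidth: Δω = ω₀/Q = 6.881e+04 rad/s; BW = Δω/(2π) = 1.095e+04 Hz.

(a) f₀ = 8586 Hz  (b) Q = 0.784  (c) BW = 1.095e+04 Hz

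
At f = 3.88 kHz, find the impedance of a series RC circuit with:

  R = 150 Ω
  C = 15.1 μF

Step 1 — Angular frequency: ω = 2π·f = 2π·3880 = 2.438e+04 rad/s.
Step 2 — Component impedances:
  R: Z = R = 150 Ω
  C: Z = 1/(jωC) = -j/(ω·C) = 0 - j2.717 Ω
Step 3 — Series combination: Z_total = R + C = 150 - j2.717 Ω = 150∠-1.0° Ω.

Z = 150 - j2.717 Ω = 150∠-1.0° Ω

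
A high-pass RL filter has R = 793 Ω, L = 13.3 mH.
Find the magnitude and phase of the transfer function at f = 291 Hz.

Step 1 — Angular frequency: ω = 2π·291 = 1828 rad/s.
Step 2 — Transfer function: H(jω) = jωL/(R + jωL).
Step 3 — Numerator jωL = j·24.32; denominator R + jωL = 793 + j24.32.
Step 4 — H = 0.0009395 + j0.03064.
Step 5 — Magnitude: |H| = 0.03065 (-30.3 dB); phase: φ = 88.2°.

|H| = 0.03065 (-30.3 dB), φ = 88.2°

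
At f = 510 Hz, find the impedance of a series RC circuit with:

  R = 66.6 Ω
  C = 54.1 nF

Step 1 — Angular frequency: ω = 2π·f = 2π·510 = 3204 rad/s.
Step 2 — Component impedances:
  R: Z = R = 66.6 Ω
  C: Z = 1/(jωC) = -j/(ω·C) = 0 - j5768 Ω
Step 3 — Series combination: Z_total = R + C = 66.6 - j5768 Ω = 5769∠-89.3° Ω.

Z = 66.6 - j5768 Ω = 5769∠-89.3° Ω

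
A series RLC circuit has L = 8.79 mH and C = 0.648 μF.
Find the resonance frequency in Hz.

Step 1 — Resonance condition Im(Z)=0 gives ω₀ = 1/√(LC).
Step 2 — ω₀ = 1/√(0.00879·6.48e-07) = 1.325e+04 rad/s.
Step 3 — f₀ = ω₀/(2π) = 2109 Hz.

f₀ = 2109 Hz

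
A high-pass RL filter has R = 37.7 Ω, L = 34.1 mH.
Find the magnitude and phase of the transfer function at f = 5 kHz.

Step 1 — Angular frequency: ω = 2π·5000 = 3.142e+04 rad/s.
Step 2 — Transfer function: H(jω) = jωL/(R + jωL).
Step 3 — Numerator jωL = j·1071; denominator R + jωL = 37.7 + j1071.
Step 4 — H = 0.9988 + j0.03515.
Step 5 — Magnitude: |H| = 0.9994 (-0.0 dB); phase: φ = 2.0°.

|H| = 0.9994 (-0.0 dB), φ = 2.0°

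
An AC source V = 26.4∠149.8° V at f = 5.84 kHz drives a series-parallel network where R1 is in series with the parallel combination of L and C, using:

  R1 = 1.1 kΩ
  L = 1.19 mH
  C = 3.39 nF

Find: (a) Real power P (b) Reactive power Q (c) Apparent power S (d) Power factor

Step 1 — Angular frequency: ω = 2π·f = 2π·5840 = 3.669e+04 rad/s.
Step 2 — Component impedances:
  R1: Z = R = 1100 Ω
  L: Z = jωL = j·3.669e+04·0.00119 = 0 + j43.67 Ω
  C: Z = 1/(jωC) = -j/(ω·C) = 0 - j8039 Ω
Step 3 — Parallel branch: L || C = 1/(1/L + 1/C) = 0 + j43.9 Ω.
Step 4 — Series with R1: Z_total = R1 + (L || C) = 1100 + j43.9 Ω = 1101∠2.3° Ω.
Step 5 — Source phasor: V = 26.4∠149.8° V = -22.82 + j13.28 V.
Step 6 — Current: I = V / Z = -0.02023 + j0.01288 A = 0.02398∠147.5° A.
Step 7 — Complex power: S = V·I* = 0.6326 + j0.02525 VA.
Step 8 — Real power: P = Re(S) = 0.6326 W.
Step 9 — Reactive power: Q = Im(S) = 0.02525 VAR.
Step 10 — Apparent power: |S| = 0.6331 VA.
Step 11 — Power factor: PF = P/|S| = 0.9992 (lagging).

(a) P = 0.6326 W  (b) Q = 0.02525 VAR  (c) S = 0.6331 VA  (d) PF = 0.9992 (lagging)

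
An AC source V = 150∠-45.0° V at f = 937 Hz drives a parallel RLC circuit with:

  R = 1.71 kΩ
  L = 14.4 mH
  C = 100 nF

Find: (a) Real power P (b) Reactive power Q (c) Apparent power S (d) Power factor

Step 1 — Angular frequency: ω = 2π·f = 2π·937 = 5887 rad/s.
Step 2 — Component impedances:
  R: Z = R = 1710 Ω
  L: Z = jωL = j·5887·0.0144 = 0 + j84.78 Ω
  C: Z = 1/(jωC) = -j/(ω·C) = 0 - j1699 Ω
Step 3 — Parallel combination: 1/Z_total = 1/R + 1/L + 1/C; Z_total = 4.644 + j88.99 Ω = 89.11∠87.0° Ω.
Step 4 — Source phasor: V = 150∠-45.0° V = 106.1 - j106.1 V.
Step 5 — Current: I = V / Z = -1.127 - j1.251 A = 1.683∠-132.0° A.
Step 6 — Complex power: S = V·I* = 13.16 + j252.2 VA.
Step 7 — Real power: P = Re(S) = 13.16 W.
Step 8 — Reactive power: Q = Im(S) = 252.2 VAR.
Step 9 — Apparent power: |S| = 252.5 VA.
Step 10 — Power factor: PF = P/|S| = 0.05211 (lagging).

(a) P = 13.16 W  (b) Q = 252.2 VAR  (c) S = 252.5 VA  (d) PF = 0.05211 (lagging)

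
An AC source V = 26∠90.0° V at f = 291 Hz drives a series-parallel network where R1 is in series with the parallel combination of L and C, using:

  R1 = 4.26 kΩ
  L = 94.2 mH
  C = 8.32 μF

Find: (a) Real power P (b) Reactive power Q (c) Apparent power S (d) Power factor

Step 1 — Angular frequency: ω = 2π·f = 2π·291 = 1828 rad/s.
Step 2 — Component impedances:
  R1: Z = R = 4260 Ω
  L: Z = jωL = j·1828·0.0942 = 0 + j172.2 Ω
  C: Z = 1/(jωC) = -j/(ω·C) = 0 - j65.74 Ω
Step 3 — Parallel branch: L || C = 1/(1/L + 1/C) = 0 - j106.3 Ω.
Step 4 — Series with R1: Z_total = R1 + (L || C) = 4260 - j106.3 Ω = 4261∠-1.4° Ω.
Step 5 — Source phasor: V = 26∠90.0° V = 0 + j26 V.
Step 6 — Current: I = V / Z = -0.0001522 + j0.006099 A = 0.006101∠91.4° A.
Step 7 — Complex power: S = V·I* = 0.1586 - j0.003958 VA.
Step 8 — Real power: P = Re(S) = 0.1586 W.
Step 9 — Reactive power: Q = Im(S) = -0.003958 VAR.
Step 10 — Apparent power: |S| = 0.1586 VA.
Step 11 — Power factor: PF = P/|S| = 0.9997 (leading).

(a) P = 0.1586 W  (b) Q = -0.003958 VAR  (c) S = 0.1586 VA  (d) PF = 0.9997 (leading)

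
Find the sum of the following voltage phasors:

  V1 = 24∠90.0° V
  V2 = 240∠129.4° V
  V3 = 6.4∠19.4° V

Step 1 — Convert each phasor to rectangular form:
  V1 = 24·(cos(90.0°) + j·sin(90.0°)) = 0 + j24 V
  V2 = 240·(cos(129.4°) + j·sin(129.4°)) = -152.3 + j185.5 V
  V3 = 6.4·(cos(19.4°) + j·sin(19.4°)) = 6.037 + j2.126 V
Step 2 — Sum components: V_total = -146.3 + j211.6 V.
Step 3 — Convert to polar: |V_total| = 257.2 V, ∠V_total = 124.7°.

V_total = 257.2∠124.7° V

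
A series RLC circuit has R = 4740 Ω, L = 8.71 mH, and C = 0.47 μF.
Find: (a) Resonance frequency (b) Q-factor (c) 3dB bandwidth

Step 1 — Resonance: ω₀ = 1/√(LC) = 1/√(0.00871·4.7e-07) = 1.563e+04 rad/s.
Step 2 — f₀ = ω₀/(2π) = 2487 Hz.
Step 3 — Series Q: Q = ω₀L/R = 1.563e+04·0.00871/4740 = 0.02872.
Step 4 — Bandwidth: Δω = ω₀/Q = 5.442e+05 rad/s; BW = Δω/(2π) = 8.661e+04 Hz.

(a) f₀ = 2487 Hz  (b) Q = 0.02872  (c) BW = 8.661e+04 Hz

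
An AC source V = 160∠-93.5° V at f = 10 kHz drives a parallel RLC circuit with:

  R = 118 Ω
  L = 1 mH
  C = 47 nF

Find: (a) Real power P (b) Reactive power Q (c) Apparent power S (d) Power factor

Step 1 — Angular frequency: ω = 2π·f = 2π·1e+04 = 6.283e+04 rad/s.
Step 2 — Component impedances:
  R: Z = R = 118 Ω
  L: Z = jωL = j·6.283e+04·0.001 = 0 + j62.83 Ω
  C: Z = 1/(jωC) = -j/(ω·C) = 0 - j338.6 Ω
Step 3 — Parallel combination: 1/Z_total = 1/R + 1/L + 1/C; Z_total = 35.33 + j54.05 Ω = 64.57∠56.8° Ω.
Step 4 — Source phasor: V = 160∠-93.5° V = -9.768 - j159.7 V.
Step 5 — Current: I = V / Z = -2.153 - j1.227 A = 2.478∠-150.3° A.
Step 6 — Complex power: S = V·I* = 216.9 + j331.8 VA.
Step 7 — Real power: P = Re(S) = 216.9 W.
Step 8 — Reactive power: Q = Im(S) = 331.8 VAR.
Step 9 — Apparent power: |S| = 396.5 VA.
Step 10 — Power factor: PF = P/|S| = 0.5472 (lagging).

(a) P = 216.9 W  (b) Q = 331.8 VAR  (c) S = 396.5 VA  (d) PF = 0.5472 (lagging)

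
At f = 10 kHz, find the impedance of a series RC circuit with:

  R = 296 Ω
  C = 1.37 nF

Step 1 — Angular frequency: ω = 2π·f = 2π·1e+04 = 6.283e+04 rad/s.
Step 2 — Component impedances:
  R: Z = R = 296 Ω
  C: Z = 1/(jωC) = -j/(ω·C) = 0 - j1.162e+04 Ω
Step 3 — Series combination: Z_total = R + C = 296 - j1.162e+04 Ω = 1.162e+04∠-88.5° Ω.

Z = 296 - j1.162e+04 Ω = 1.162e+04∠-88.5° Ω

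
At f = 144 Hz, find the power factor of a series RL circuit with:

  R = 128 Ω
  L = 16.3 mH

Step 1 — Angular frequency: ω = 2π·f = 2π·144 = 904.8 rad/s.
Step 2 — Component impedances:
  R: Z = R = 128 Ω
  L: Z = jωL = j·904.8·0.0163 = 0 + j14.75 Ω
Step 3 — Series combination: Z_total = R + L = 128 + j14.75 Ω = 128.8∠6.6° Ω.
Step 4 — Power factor: PF = cos(φ) = Re(Z)/|Z| = 128/128.85 = 0.9934.
Step 5 — Type: Im(Z) = 14.75 ⇒ lagging (phase φ = 6.6°).

PF = 0.9934 (lagging, φ = 6.6°)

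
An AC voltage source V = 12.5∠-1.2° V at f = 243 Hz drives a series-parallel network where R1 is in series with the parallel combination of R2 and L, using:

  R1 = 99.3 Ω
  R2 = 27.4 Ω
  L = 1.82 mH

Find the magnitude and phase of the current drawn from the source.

Step 1 — Angular frequency: ω = 2π·f = 2π·243 = 1527 rad/s.
Step 2 — Component impedances:
  R1: Z = R = 99.3 Ω
  R2: Z = R = 27.4 Ω
  L: Z = jωL = j·1527·0.00182 = 0 + j2.779 Ω
Step 3 — Parallel branch: R2 || L = 1/(1/R2 + 1/L) = 0.2789 + j2.751 Ω.
Step 4 — Series with R1: Z_total = R1 + (R2 || L) = 99.58 + j2.751 Ω = 99.62∠1.6° Ω.
Step 5 — Source phasor: V = 12.5∠-1.2° V = 12.5 - j0.2618 V.
Step 6 — Ohm's law: I = V / Z_total = (12.5 - j0.2618) / (99.58 + j2.751) = 0.1253 - j0.006091 A.
Step 7 — Convert to polar: |I| = 0.1255 A, ∠I = -2.8°.

I = 0.1255∠-2.8° A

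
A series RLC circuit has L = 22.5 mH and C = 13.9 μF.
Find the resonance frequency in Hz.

Step 1 — Resonance condition Im(Z)=0 gives ω₀ = 1/√(LC).
Step 2 — ω₀ = 1/√(0.0225·1.39e-05) = 1788 rad/s.
Step 3 — f₀ = ω₀/(2π) = 284.6 Hz.

f₀ = 284.6 Hz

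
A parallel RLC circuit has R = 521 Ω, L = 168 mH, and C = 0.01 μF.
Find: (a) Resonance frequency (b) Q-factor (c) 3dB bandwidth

Step 1 — Resonance: ω₀ = 1/√(LC) = 1/√(0.168·1e-08) = 2.44e+04 rad/s.
Step 2 — f₀ = ω₀/(2π) = 3883 Hz.
Step 3 — Parallel Q: Q = R/(ω₀L) = 521/(2.44e+04·0.168) = 0.1271.
Step 4 — Bandwidth: Δω = ω₀/Q = 1.919e+05 rad/s; BW = Δω/(2π) = 3.055e+04 Hz.

(a) f₀ = 3883 Hz  (b) Q = 0.1271  (c) BW = 3.055e+04 Hz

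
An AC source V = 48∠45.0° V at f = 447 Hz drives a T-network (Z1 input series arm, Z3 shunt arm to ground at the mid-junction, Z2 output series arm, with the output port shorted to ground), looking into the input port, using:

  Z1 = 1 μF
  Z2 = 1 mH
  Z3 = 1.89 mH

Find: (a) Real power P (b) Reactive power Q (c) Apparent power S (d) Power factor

Step 1 — Angular frequency: ω = 2π·f = 2π·447 = 2809 rad/s.
Step 2 — Component impedances:
  Z1: Z = 1/(jωC) = -j/(ω·C) = 0 - j356.1 Ω
  Z2: Z = jωL = j·2809·0.001 = 0 + j2.809 Ω
  Z3: Z = jωL = j·2809·0.00189 = 0 + j5.308 Ω
Step 3 — With the output port shorted to ground, the output series arm Z2 runs from the junction to ground; the shunt arm Z3 also runs from the junction to ground. They appear in parallel: Z3 || Z2 = 0 + j1.837 Ω.
Step 4 — Series with input arm Z1: Z_in = Z1 + (Z3 || Z2) = 0 - j354.2 Ω = 354.2∠-90.0° Ω.
Step 5 — Source phasor: V = 48∠45.0° V = 33.94 + j33.94 V.
Step 6 — Current: I = V / Z = -0.09582 + j0.09582 A = 0.1355∠135.0° A.
Step 7 — Complex power: S = V·I* = 0 - j6.505 VA.
Step 8 — Real power: P = Re(S) = 0 W.
Step 9 — Reactive power: Q = Im(S) = -6.505 VAR.
Step 10 — Apparent power: |S| = 6.505 VA.
Step 11 — Power factor: PF = P/|S| = 0 (leading).

(a) P = 0 W  (b) Q = -6.505 VAR  (c) S = 6.505 VA  (d) PF = 0 (leading)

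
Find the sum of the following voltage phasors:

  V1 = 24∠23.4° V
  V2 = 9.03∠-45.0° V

Step 1 — Convert each phasor to rectangular form:
  V1 = 24·(cos(23.4°) + j·sin(23.4°)) = 22.03 + j9.532 V
  V2 = 9.03·(cos(-45.0°) + j·sin(-45.0°)) = 6.385 - j6.385 V
Step 2 — Sum components: V_total = 28.41 + j3.146 V.
Step 3 — Convert to polar: |V_total| = 28.58 V, ∠V_total = 6.3°.

V_total = 28.58∠6.3° V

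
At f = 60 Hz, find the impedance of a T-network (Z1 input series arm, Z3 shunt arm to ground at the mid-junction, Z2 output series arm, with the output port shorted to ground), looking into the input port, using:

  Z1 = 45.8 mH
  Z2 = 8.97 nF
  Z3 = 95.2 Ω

Step 1 — Angular frequency: ω = 2π·f = 2π·60 = 377 rad/s.
Step 2 — Component impedances:
  Z1: Z = jωL = j·377·0.0458 = 0 + j17.27 Ω
  Z2: Z = 1/(jωC) = -j/(ω·C) = 0 - j2.957e+05 Ω
  Z3: Z = R = 95.2 Ω
Step 3 — With the output port shorted to ground, the output series arm Z2 runs from the junction to ground; the shunt arm Z3 also runs from the junction to ground. They appear in parallel: Z3 || Z2 = 95.2 - j0.03065 Ω.
Step 4 — Series with input arm Z1: Z_in = Z1 + (Z3 || Z2) = 95.2 + j17.24 Ω = 96.75∠10.3° Ω.

Z = 95.2 + j17.24 Ω = 96.75∠10.3° Ω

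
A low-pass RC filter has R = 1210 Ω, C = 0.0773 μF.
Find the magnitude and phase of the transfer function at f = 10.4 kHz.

Step 1 — Angular frequency: ω = 2π·1.04e+04 = 6.535e+04 rad/s.
Step 2 — Transfer function: H(jω) = 1/(1 + jωRC).
Step 3 — Denominator: 1 + jωRC = 1 + j·6.535e+04·1210·7.73e-08 = 1 + j6.112.
Step 4 — H = 0.02607 - j0.1593.
Step 5 — Magnitude: |H| = 0.1615 (-15.8 dB); phase: φ = -80.7°.

|H| = 0.1615 (-15.8 dB), φ = -80.7°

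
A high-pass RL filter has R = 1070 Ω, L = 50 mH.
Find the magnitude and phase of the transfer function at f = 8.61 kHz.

Step 1 — Angular frequency: ω = 2π·8610 = 5.41e+04 rad/s.
Step 2 — Transfer function: H(jω) = jωL/(R + jωL).
Step 3 — Numerator jωL = j·2705; denominator R + jωL = 1070 + j2705.
Step 4 — H = 0.8647 + j0.3421.
Step 5 — Magnitude: |H| = 0.9299 (-0.6 dB); phase: φ = 21.6°.

|H| = 0.9299 (-0.6 dB), φ = 21.6°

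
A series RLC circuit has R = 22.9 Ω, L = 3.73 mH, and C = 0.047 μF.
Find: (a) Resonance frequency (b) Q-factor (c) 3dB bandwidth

Step 1 — Resonance: ω₀ = 1/√(LC) = 1/√(0.00373·4.7e-08) = 7.553e+04 rad/s.
Step 2 — f₀ = ω₀/(2π) = 1.202e+04 Hz.
Step 3 — Series Q: Q = ω₀L/R = 7.553e+04·0.00373/22.9 = 12.3.
Step 4 — Bandwidth: Δω = ω₀/Q = 6139 rad/s; BW = Δω/(2π) = 977.1 Hz.

(a) f₀ = 1.202e+04 Hz  (b) Q = 12.3  (c) BW = 977.1 Hz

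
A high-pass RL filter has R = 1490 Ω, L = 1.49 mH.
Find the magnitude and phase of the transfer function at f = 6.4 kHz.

Step 1 — Angular frequency: ω = 2π·6400 = 4.021e+04 rad/s.
Step 2 — Transfer function: H(jω) = jωL/(R + jωL).
Step 3 — Numerator jωL = j·59.92; denominator R + jωL = 1490 + j59.92.
Step 4 — H = 0.001614 + j0.04015.
Step 5 — Magnitude: |H| = 0.04018 (-27.9 dB); phase: φ = 87.7°.

|H| = 0.04018 (-27.9 dB), φ = 87.7°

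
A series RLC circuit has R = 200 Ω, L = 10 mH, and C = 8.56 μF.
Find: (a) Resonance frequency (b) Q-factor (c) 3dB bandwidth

Step 1 — Resonance: ω₀ = 1/√(LC) = 1/√(0.01·8.56e-06) = 3418 rad/s.
Step 2 — f₀ = ω₀/(2π) = 544 Hz.
Step 3 — Series Q: Q = ω₀L/R = 3418·0.01/200 = 0.1709.
Step 4 — Bandwidth: Δω = ω₀/Q = 2e+04 rad/s; BW = Δω/(2π) = 3183 Hz.

(a) f₀ = 544 Hz  (b) Q = 0.1709  (c) BW = 3183 Hz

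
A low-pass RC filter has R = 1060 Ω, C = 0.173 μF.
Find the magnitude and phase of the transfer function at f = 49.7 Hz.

Step 1 — Angular frequency: ω = 2π·49.7 = 312.3 rad/s.
Step 2 — Transfer function: H(jω) = 1/(1 + jωRC).
Step 3 — Denominator: 1 + jωRC = 1 + j·312.3·1060·1.73e-07 = 1 + j0.05726.
Step 4 — H = 0.9967 - j0.05708.
Step 5 — Magnitude: |H| = 0.9984 (-0.0 dB); phase: φ = -3.3°.

|H| = 0.9984 (-0.0 dB), φ = -3.3°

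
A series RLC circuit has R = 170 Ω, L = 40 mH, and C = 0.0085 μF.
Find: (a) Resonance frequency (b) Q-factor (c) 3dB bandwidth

Step 1 — Resonance: ω₀ = 1/√(LC) = 1/√(0.04·8.5e-09) = 5.423e+04 rad/s.
Step 2 — f₀ = ω₀/(2π) = 8631 Hz.
Step 3 — Series Q: Q = ω₀L/R = 5.423e+04·0.04/170 = 12.76.
Step 4 — Bandwidth: Δω = ω₀/Q = 4250 rad/s; BW = Δω/(2π) = 676.4 Hz.

(a) f₀ = 8631 Hz  (b) Q = 12.76  (c) BW = 676.4 Hz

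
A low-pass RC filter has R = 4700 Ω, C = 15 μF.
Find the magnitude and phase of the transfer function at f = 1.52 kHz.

Step 1 — Angular frequency: ω = 2π·1520 = 9550 rad/s.
Step 2 — Transfer function: H(jω) = 1/(1 + jωRC).
Step 3 — Denominator: 1 + jωRC = 1 + j·9550·4700·1.5e-05 = 1 + j673.3.
Step 4 — H = 2.206e-06 - j0.001485.
Step 5 — Magnitude: |H| = 0.001485 (-56.6 dB); phase: φ = -89.9°.

|H| = 0.001485 (-56.6 dB), φ = -89.9°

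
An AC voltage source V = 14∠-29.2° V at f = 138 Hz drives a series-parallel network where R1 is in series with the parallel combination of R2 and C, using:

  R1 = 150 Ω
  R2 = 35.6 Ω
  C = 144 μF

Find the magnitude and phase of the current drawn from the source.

Step 1 — Angular frequency: ω = 2π·f = 2π·138 = 867.1 rad/s.
Step 2 — Component impedances:
  R1: Z = R = 150 Ω
  R2: Z = R = 35.6 Ω
  C: Z = 1/(jωC) = -j/(ω·C) = 0 - j8.009 Ω
Step 3 — Parallel branch: R2 || C = 1/(1/R2 + 1/C) = 1.715 - j7.623 Ω.
Step 4 — Series with R1: Z_total = R1 + (R2 || C) = 151.7 - j7.623 Ω = 151.9∠-2.9° Ω.
Step 5 — Source phasor: V = 14∠-29.2° V = 12.22 - j6.83 V.
Step 6 — Ohm's law: I = V / Z_total = (12.22 - j6.83) / (151.7 - j7.623) = 0.08261 - j0.04087 A.
Step 7 — Convert to polar: |I| = 0.09216 A, ∠I = -26.3°.

I = 0.09216∠-26.3° A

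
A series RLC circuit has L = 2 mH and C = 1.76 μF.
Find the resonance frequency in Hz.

Step 1 — Resonance condition Im(Z)=0 gives ω₀ = 1/√(LC).
Step 2 — ω₀ = 1/√(0.002·1.76e-06) = 1.685e+04 rad/s.
Step 3 — f₀ = ω₀/(2π) = 2683 Hz.

f₀ = 2683 Hz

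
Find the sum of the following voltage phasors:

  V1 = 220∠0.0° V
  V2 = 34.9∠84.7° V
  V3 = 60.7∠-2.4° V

Step 1 — Convert each phasor to rectangular form:
  V1 = 220·(cos(0.0°) + j·sin(0.0°)) = 220 V
  V2 = 34.9·(cos(84.7°) + j·sin(84.7°)) = 3.224 + j34.75 V
  V3 = 60.7·(cos(-2.4°) + j·sin(-2.4°)) = 60.65 - j2.542 V
Step 2 — Sum components: V_total = 283.9 + j32.21 V.
Step 3 — Convert to polar: |V_total| = 285.7 V, ∠V_total = 6.5°.

V_total = 285.7∠6.5° V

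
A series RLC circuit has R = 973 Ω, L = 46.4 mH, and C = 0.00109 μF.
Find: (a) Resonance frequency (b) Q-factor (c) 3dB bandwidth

Step 1 — Resonance: ω₀ = 1/√(LC) = 1/√(0.0464·1.09e-09) = 1.406e+05 rad/s.
Step 2 — f₀ = ω₀/(2π) = 2.238e+04 Hz.
Step 3 — Series Q: Q = ω₀L/R = 1.406e+05·0.0464/973 = 6.706.
Step 4 — Bandwidth: Δω = ω₀/Q = 2.097e+04 rad/s; BW = Δω/(2π) = 3337 Hz.

(a) f₀ = 2.238e+04 Hz  (b) Q = 6.706  (c) BW = 3337 Hz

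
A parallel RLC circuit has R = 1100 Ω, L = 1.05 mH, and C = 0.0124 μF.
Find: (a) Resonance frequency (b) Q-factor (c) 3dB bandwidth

Step 1 — Resonance: ω₀ = 1/√(LC) = 1/√(0.00105·1.24e-08) = 2.771e+05 rad/s.
Step 2 — f₀ = ω₀/(2π) = 4.411e+04 Hz.
Step 3 — Parallel Q: Q = R/(ω₀L) = 1100/(2.771e+05·0.00105) = 3.78.
Step 4 — Bandwidth: Δω = ω₀/Q = 7.331e+04 rad/s; BW = Δω/(2π) = 1.167e+04 Hz.

(a) f₀ = 4.411e+04 Hz  (b) Q = 3.78  (c) BW = 1.167e+04 Hz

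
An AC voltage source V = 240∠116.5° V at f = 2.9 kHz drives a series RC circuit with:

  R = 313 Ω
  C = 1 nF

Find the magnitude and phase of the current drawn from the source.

Step 1 — Angular frequency: ω = 2π·f = 2π·2900 = 1.822e+04 rad/s.
Step 2 — Component impedances:
  R: Z = R = 313 Ω
  C: Z = 1/(jωC) = -j/(ω·C) = 0 - j5.488e+04 Ω
Step 3 — Series combination: Z_total = R + C = 313 - j5.488e+04 Ω = 5.488e+04∠-89.7° Ω.
Step 4 — Source phasor: V = 240∠116.5° V = -107.1 + j214.8 V.
Step 5 — Ohm's law: I = V / Z_total = (-107.1 + j214.8) / (313 - j5.488e+04) = -0.003925 - j0.001929 A.
Step 6 — Convert to polar: |I| = 0.004373 A, ∠I = -153.8°.

I = 0.004373∠-153.8° A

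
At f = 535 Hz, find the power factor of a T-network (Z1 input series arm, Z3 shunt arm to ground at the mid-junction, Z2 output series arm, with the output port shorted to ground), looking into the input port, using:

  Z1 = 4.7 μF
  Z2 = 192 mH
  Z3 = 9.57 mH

Step 1 — Angular frequency: ω = 2π·f = 2π·535 = 3362 rad/s.
Step 2 — Component impedances:
  Z1: Z = 1/(jωC) = -j/(ω·C) = 0 - j63.29 Ω
  Z2: Z = jωL = j·3362·0.192 = 0 + j645.4 Ω
  Z3: Z = jωL = j·3362·0.00957 = 0 + j32.17 Ω
Step 3 — With the output port shorted to ground, the output series arm Z2 runs from the junction to ground; the shunt arm Z3 also runs from the junction to ground. They appear in parallel: Z3 || Z2 = 0 + j30.64 Ω.
Step 4 — Series with input arm Z1: Z_in = Z1 + (Z3 || Z2) = 0 - j32.65 Ω = 32.65∠-90.0° Ω.
Step 5 — Power factor: PF = cos(φ) = Re(Z)/|Z| = 0/32.65 = 0.
Step 6 — Type: Im(Z) = -32.65 ⇒ leading (phase φ = -90.0°).

PF = 0 (leading, φ = -90.0°)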